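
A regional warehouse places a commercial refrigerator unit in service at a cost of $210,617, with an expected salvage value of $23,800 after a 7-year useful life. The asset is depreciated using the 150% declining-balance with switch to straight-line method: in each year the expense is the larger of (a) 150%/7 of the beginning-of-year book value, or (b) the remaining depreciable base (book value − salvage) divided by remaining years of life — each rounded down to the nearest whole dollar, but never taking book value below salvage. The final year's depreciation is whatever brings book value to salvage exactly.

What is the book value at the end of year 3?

Depreciable base = $210,617 − $23,800 = $186,817.
Year 1: DB = ⌊$210,617 × 150%/7⌋ = $45,132; SL = ⌊$186,817/7⌋ = $26,688 → take DB $45,132. Book value $165,485.
Year 2: DB = ⌊$165,485 × 150%/7⌋ = $35,461; SL = ⌊$141,685/6⌋ = $23,614 → take DB $35,461. Book value $130,024.
Year 3: DB = ⌊$130,024 × 150%/7⌋ = $27,862; SL = ⌊$106,224/5⌋ = $21,244 → take DB $27,862. Book value $102,162.

$102,162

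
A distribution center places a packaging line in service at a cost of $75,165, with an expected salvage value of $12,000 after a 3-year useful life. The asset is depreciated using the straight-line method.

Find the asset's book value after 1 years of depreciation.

$54,110

Depreciable base = $75,165 − $12,000 = $63,165.
Annual expense = $63,165 / 3 = $21,055.
End of year 1: book value $54,110.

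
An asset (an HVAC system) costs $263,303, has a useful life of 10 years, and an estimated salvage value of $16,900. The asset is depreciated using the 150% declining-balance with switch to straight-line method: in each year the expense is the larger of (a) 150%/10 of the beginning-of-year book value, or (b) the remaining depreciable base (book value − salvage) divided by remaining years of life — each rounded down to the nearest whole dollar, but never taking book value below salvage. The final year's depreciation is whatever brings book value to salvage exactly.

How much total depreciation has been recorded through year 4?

Depreciable base = $263,303 − $16,900 = $246,403.
Year 1: DB = ⌊$263,303 × 150%/10⌋ = $39,495; SL = ⌊$246,403/10⌋ = $24,640 → take DB $39,495. Book value $223,808.
Year 2: DB = ⌊$223,808 × 150%/10⌋ = $33,571; SL = ⌊$206,908/9⌋ = $22,989 → take DB $33,571. Book value $190,237.
Year 3: DB = ⌊$190,237 × 150%/10⌋ = $28,535; SL = ⌊$173,337/8⌋ = $21,667 → take DB $28,535. Book value $161,702.
Year 4: DB = ⌊$161,702 × 150%/10⌋ = $24,255; SL = ⌊$144,802/7⌋ = $20,686 → take DB $24,255. Book value $137,447.
Accumulated through year 4 = $263,303 − $137,447 = $125,856.

$125,856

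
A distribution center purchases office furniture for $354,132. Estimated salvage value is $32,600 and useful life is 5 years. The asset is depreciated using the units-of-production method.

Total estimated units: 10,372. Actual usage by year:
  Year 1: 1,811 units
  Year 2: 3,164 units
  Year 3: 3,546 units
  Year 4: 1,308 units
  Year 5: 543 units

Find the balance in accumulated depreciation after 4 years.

Depreciable base = $354,132 − $32,600 = $321,532.
Rate = $321,532 / 10,372 units = $31 per unit.
Year 1: 1,811 × $31 = $56,141. Book value $297,991.
Year 2: 3,164 × $31 = $98,084. Book value $199,907.
Year 3: 3,546 × $31 = $109,926. Book value $89,981.
Year 4: 1,308 × $31 = $40,548. Book value $49,433.
Accumulated through year 4 = $354,132 − $49,433 = $304,699.

$304,699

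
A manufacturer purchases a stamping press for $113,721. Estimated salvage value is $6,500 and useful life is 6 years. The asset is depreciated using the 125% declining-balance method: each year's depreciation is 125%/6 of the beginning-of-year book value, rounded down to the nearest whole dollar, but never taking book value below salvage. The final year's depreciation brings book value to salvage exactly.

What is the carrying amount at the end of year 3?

Depreciable base = $113,721 − $6,500 = $107,221.
Year 1: ⌊$113,721 × 125%/6⌋ = $23,691. Book value $90,030.
Year 2: ⌊$90,030 × 125%/6⌋ = $18,756. Book value $71,274.
Year 3: ⌊$71,274 × 125%/6⌋ = $14,848. Book value $56,426.

$56,426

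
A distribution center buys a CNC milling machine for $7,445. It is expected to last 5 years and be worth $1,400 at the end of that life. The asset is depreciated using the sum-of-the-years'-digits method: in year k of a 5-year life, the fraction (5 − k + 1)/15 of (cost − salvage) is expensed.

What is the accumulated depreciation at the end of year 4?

Depreciable base = $7,445 − $1,400 = $6,045.
Sum of the years' digits = 5+4+3+2+1 = 15.
Year 1: $6,045 × 5/15 = $2,015. Book value $5,430.
Year 2: $6,045 × 4/15 = $1,612. Book value $3,818.
Year 3: $6,045 × 3/15 = $1,209. Book value $2,609.
Year 4: $6,045 × 2/15 = $806. Book value $1,803.
Accumulated through year 4 = $7,445 − $1,803 = $5,642.

$5,642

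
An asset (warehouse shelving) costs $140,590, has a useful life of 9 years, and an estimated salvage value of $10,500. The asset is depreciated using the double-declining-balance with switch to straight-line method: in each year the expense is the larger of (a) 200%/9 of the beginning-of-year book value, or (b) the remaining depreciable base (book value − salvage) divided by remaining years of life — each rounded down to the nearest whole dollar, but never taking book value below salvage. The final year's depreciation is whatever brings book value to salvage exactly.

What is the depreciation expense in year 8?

Depreciable base = $140,590 − $10,500 = $130,090.
Year 1: DB = ⌊$140,590 × 200%/9⌋ = $31,242; SL = ⌊$130,090/9⌋ = $14,454 → take DB $31,242. Book value $109,348.
Year 2: DB = ⌊$109,348 × 200%/9⌋ = $24,299; SL = ⌊$98,848/8⌋ = $12,356 → take DB $24,299. Book value $85,049.
Year 3: DB = ⌊$85,049 × 200%/9⌋ = $18,899; SL = ⌊$74,549/7⌋ = $10,649 → take DB $18,899. Book value $66,150.
Year 4: DB = ⌊$66,150 × 200%/9⌋ = $14,700; SL = ⌊$55,650/6⌋ = $9,275 → take DB $14,700. Book value $51,450.
Year 5: DB = ⌊$51,450 × 200%/9⌋ = $11,433; SL = ⌊$40,950/5⌋ = $8,190 → take DB $11,433. Book value $40,017.
Year 6: DB = ⌊$40,017 × 200%/9⌋ = $8,892; SL = ⌊$29,517/4⌋ = $7,379 → take DB $8,892. Book value $31,125.
Year 7: DB = ⌊$31,125 × 200%/9⌋ = $6,916; SL = ⌊$20,625/3⌋ = $6,875 → take DB $6,916. Book value $24,209.
Year 8: DB = ⌊$24,209 × 200%/9⌋ = $5,379; SL = ⌊$13,709/2⌋ = $6,854 → take SL $6,854. Book value $17,355.

$6,854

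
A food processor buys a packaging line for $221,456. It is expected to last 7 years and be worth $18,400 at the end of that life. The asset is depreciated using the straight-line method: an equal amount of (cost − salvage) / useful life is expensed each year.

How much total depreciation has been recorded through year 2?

$58,016

Depreciable base = $221,456 − $18,400 = $203,056.
Annual expense = $203,056 / 7 = $29,008.
End of year 1: book value $192,448.
End of year 2: book value $163,440.
Accumulated through year 2 = $221,456 − $163,440 = $58,016.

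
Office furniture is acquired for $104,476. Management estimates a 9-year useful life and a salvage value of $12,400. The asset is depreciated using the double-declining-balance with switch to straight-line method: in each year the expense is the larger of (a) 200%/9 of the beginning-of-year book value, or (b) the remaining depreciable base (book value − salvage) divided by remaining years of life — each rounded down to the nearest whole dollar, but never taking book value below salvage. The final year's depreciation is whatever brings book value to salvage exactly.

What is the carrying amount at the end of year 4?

$38,234

Depreciable base = $104,476 − $12,400 = $92,076.
Year 1: DB = ⌊$104,476 × 200%/9⌋ = $23,216; SL = ⌊$92,076/9⌋ = $10,230 → take DB $23,216. Book value $81,260.
Year 2: DB = ⌊$81,260 × 200%/9⌋ = $18,057; SL = ⌊$68,860/8⌋ = $8,607 → take DB $18,057. Book value $63,203.
Year 3: DB = ⌊$63,203 × 200%/9⌋ = $14,045; SL = ⌊$50,803/7⌋ = $7,257 → take DB $14,045. Book value $49,158.
Year 4: DB = ⌊$49,158 × 200%/9⌋ = $10,924; SL = ⌊$36,758/6⌋ = $6,126 → take DB $10,924. Book value $38,234.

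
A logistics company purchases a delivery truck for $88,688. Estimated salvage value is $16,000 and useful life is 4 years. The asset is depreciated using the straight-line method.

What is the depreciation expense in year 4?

Depreciable base = $88,688 − $16,000 = $72,688.
Annual expense = $72,688 / 4 = $18,172.

$18,172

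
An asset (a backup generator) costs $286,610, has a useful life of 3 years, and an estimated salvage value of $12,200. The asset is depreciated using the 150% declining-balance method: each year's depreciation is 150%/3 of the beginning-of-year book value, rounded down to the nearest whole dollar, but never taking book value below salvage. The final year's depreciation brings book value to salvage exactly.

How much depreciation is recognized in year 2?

$71,652

Depreciable base = $286,610 − $12,200 = $274,410.
Year 1: ⌊$286,610 × 150%/3⌋ = $143,305. Book value $143,305.
Year 2: ⌊$143,305 × 150%/3⌋ = $71,652. Book value $71,653.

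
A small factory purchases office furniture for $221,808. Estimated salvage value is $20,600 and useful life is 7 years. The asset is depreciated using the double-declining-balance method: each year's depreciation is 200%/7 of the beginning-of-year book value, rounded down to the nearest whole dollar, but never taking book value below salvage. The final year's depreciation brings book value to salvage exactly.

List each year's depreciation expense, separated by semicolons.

$63,373; $45,267; $32,333; $23,095; $16,497; $11,783; $8,860

Depreciable base = $221,808 − $20,600 = $201,208.
Year 1: ⌊$221,808 × 200%/7⌋ = $63,373. Book value $158,435.
Year 2: ⌊$158,435 × 200%/7⌋ = $45,267. Book value $113,168.
Year 3: ⌊$113,168 × 200%/7⌋ = $32,333. Book value $80,835.
Year 4: ⌊$80,835 × 200%/7⌋ = $23,095. Book value $57,740.
Year 5: ⌊$57,740 × 200%/7⌋ = $16,497. Book value $41,243.
Year 6: ⌊$41,243 × 200%/7⌋ = $11,783. Book value $29,460.
Year 7 (final): $29,460 − $20,600 = $8,860. Book value $20,600.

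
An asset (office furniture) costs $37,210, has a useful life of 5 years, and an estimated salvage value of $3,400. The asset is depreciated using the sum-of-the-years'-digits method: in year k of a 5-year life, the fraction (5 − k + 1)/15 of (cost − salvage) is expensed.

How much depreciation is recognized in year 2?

$9,016

Depreciable base = $37,210 − $3,400 = $33,810.
Sum of the years' digits = 5+4+3+2+1 = 15.
Year 1: $33,810 × 5/15 = $11,270. Book value $25,940.
Year 2: $33,810 × 4/15 = $9,016. Book value $16,924.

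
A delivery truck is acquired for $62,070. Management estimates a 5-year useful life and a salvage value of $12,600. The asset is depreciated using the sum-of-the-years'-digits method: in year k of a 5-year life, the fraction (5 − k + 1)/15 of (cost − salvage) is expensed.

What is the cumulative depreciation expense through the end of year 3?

Depreciable base = $62,070 − $12,600 = $49,470.
Sum of the years' digits = 5+4+3+2+1 = 15.
Year 1: $49,470 × 5/15 = $16,490. Book value $45,580.
Year 2: $49,470 × 4/15 = $13,192. Book value $32,388.
Year 3: $49,470 × 3/15 = $9,894. Book value $22,494.
Accumulated through year 3 = $62,070 − $22,494 = $39,576.

$39,576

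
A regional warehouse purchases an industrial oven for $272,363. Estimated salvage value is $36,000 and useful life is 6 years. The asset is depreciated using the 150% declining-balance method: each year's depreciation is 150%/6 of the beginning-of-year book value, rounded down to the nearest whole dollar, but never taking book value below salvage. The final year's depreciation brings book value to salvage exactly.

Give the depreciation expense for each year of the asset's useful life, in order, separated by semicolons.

$68,090; $51,068; $38,301; $28,726; $21,544; $28,634

Depreciable base = $272,363 − $36,000 = $236,363.
Year 1: ⌊$272,363 × 150%/6⌋ = $68,090. Book value $204,273.
Year 2: ⌊$204,273 × 150%/6⌋ = $51,068. Book value $153,205.
Year 3: ⌊$153,205 × 150%/6⌋ = $38,301. Book value $114,904.
Year 4: ⌊$114,904 × 150%/6⌋ = $28,726. Book value $86,178.
Year 5: ⌊$86,178 × 150%/6⌋ = $21,544. Book value $64,634.
Year 6 (final): $64,634 − $36,000 = $28,634. Book value $36,000.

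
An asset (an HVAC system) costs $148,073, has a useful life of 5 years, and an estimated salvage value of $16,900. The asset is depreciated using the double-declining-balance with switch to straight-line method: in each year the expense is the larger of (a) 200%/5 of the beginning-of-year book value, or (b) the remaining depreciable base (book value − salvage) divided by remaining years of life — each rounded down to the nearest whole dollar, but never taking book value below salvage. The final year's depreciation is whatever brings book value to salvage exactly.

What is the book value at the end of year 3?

Depreciable base = $148,073 − $16,900 = $131,173.
Year 1: DB = ⌊$148,073 × 200%/5⌋ = $59,229; SL = ⌊$131,173/5⌋ = $26,234 → take DB $59,229. Book value $88,844.
Year 2: DB = ⌊$88,844 × 200%/5⌋ = $35,537; SL = ⌊$71,944/4⌋ = $17,986 → take DB $35,537. Book value $53,307.
Year 3: DB = ⌊$53,307 × 200%/5⌋ = $21,322; SL = ⌊$36,407/3⌋ = $12,135 → take DB $21,322. Book value $31,985.

$31,985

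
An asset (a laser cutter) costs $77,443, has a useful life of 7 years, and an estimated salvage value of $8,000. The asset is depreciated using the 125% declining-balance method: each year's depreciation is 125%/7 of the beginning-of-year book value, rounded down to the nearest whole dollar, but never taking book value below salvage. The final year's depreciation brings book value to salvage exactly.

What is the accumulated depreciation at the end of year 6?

$53,651

Depreciable base = $77,443 − $8,000 = $69,443.
Year 1: ⌊$77,443 × 125%/7⌋ = $13,829. Book value $63,614.
Year 2: ⌊$63,614 × 125%/7⌋ = $11,359. Book value $52,255.
Year 3: ⌊$52,255 × 125%/7⌋ = $9,331. Book value $42,924.
Year 4: ⌊$42,924 × 125%/7⌋ = $7,665. Book value $35,259.
Year 5: ⌊$35,259 × 125%/7⌋ = $6,296. Book value $28,963.
Year 6: ⌊$28,963 × 125%/7⌋ = $5,171. Book value $23,792.
Accumulated through year 6 = $77,443 − $23,792 = $53,651.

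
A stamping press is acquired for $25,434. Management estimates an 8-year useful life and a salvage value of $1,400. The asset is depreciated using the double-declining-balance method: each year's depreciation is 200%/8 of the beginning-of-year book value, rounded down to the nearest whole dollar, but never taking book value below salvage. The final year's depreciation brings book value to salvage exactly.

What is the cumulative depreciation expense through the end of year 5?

$19,397

Depreciable base = $25,434 − $1,400 = $24,034.
Year 1: ⌊$25,434 × 200%/8⌋ = $6,358. Book value $19,076.
Year 2: ⌊$19,076 × 200%/8⌋ = $4,769. Book value $14,307.
Year 3: ⌊$14,307 × 200%/8⌋ = $3,576. Book value $10,731.
Year 4: ⌊$10,731 × 200%/8⌋ = $2,682. Book value $8,049.
Year 5: ⌊$8,049 × 200%/8⌋ = $2,012. Book value $6,037.
Accumulated through year 5 = $25,434 − $6,037 = $19,397.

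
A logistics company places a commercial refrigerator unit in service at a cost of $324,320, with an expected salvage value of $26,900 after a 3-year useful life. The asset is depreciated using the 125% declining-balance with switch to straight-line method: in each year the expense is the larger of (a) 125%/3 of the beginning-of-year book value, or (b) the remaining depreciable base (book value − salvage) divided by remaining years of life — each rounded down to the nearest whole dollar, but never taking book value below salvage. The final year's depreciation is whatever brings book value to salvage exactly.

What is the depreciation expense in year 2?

$81,143

Depreciable base = $324,320 − $26,900 = $297,420.
Year 1: DB = ⌊$324,320 × 125%/3⌋ = $135,133; SL = ⌊$297,420/3⌋ = $99,140 → take DB $135,133. Book value $189,187.
Year 2: DB = ⌊$189,187 × 125%/3⌋ = $78,827; SL = ⌊$162,287/2⌋ = $81,143 → take SL $81,143. Book value $108,044.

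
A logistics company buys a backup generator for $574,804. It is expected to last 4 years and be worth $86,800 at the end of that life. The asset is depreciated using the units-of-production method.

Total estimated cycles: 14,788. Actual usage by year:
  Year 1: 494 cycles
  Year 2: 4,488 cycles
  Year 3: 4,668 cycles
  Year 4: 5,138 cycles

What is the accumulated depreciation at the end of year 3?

Depreciable base = $574,804 − $86,800 = $488,004.
Rate = $488,004 / 14,788 cycles = $33 per cycle.
Year 1: 494 × $33 = $16,302. Book value $558,502.
Year 2: 4,488 × $33 = $148,104. Book value $410,398.
Year 3: 4,668 × $33 = $154,044. Book value $256,354.
Accumulated through year 3 = $574,804 − $256,354 = $318,450.

$318,450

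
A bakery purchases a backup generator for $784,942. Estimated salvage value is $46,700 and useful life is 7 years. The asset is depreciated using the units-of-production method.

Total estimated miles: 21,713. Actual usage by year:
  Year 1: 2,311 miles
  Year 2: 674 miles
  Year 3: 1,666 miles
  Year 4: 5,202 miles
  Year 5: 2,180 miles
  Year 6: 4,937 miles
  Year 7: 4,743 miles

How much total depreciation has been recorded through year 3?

$158,134

Depreciable base = $784,942 − $46,700 = $738,242.
Rate = $738,242 / 21,713 miles = $34 per mile.
Year 1: 2,311 × $34 = $78,574. Book value $706,368.
Year 2: 674 × $34 = $22,916. Book value $683,452.
Year 3: 1,666 × $34 = $56,644. Book value $626,808.
Accumulated through year 3 = $784,942 − $626,808 = $158,134.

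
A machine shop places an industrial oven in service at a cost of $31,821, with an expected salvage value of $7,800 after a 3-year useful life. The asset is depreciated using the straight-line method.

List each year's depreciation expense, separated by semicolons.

Depreciable base = $31,821 − $7,800 = $24,021.
Annual expense = $24,021 / 3 = $8,007.
End of year 1: book value $23,814.
End of year 2: book value $15,807.
End of year 3: book value $7,800.

$8,007; $8,007; $8,007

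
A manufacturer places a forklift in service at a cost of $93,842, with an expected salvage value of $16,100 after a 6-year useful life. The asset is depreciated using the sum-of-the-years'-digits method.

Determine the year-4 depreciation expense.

$11,106

Depreciable base = $93,842 − $16,100 = $77,742.
Sum of the years' digits = 6+5+4+3+2+1 = 21.
Year 1: $77,742 × 6/21 = $22,212. Book value $71,630.
Year 2: $77,742 × 5/21 = $18,510. Book value $53,120.
Year 3: $77,742 × 4/21 = $14,808. Book value $38,312.
Year 4: $77,742 × 3/21 = $11,106. Book value $27,206.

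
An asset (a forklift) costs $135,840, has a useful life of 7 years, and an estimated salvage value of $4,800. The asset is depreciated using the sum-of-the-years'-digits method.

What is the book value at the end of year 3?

Depreciable base = $135,840 − $4,800 = $131,040.
Sum of the years' digits = 7+6+5+4+3+2+1 = 28.
Year 1: $131,040 × 7/28 = $32,760. Book value $103,080.
Year 2: $131,040 × 6/28 = $28,080. Book value $75,000.
Year 3: $131,040 × 5/28 = $23,400. Book value $51,600.

$51,600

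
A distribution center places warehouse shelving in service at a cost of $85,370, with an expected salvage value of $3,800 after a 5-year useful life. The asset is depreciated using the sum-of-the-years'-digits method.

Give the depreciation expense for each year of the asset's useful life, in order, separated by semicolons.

Depreciable base = $85,370 − $3,800 = $81,570.
Sum of the years' digits = 5+4+3+2+1 = 15.
Year 1: $81,570 × 5/15 = $27,190. Book value $58,180.
Year 2: $81,570 × 4/15 = $21,752. Book value $36,428.
Year 3: $81,570 × 3/15 = $16,314. Book value $20,114.
Year 4: $81,570 × 2/15 = $10,876. Book value $9,238.
Year 5: $81,570 × 1/15 = $5,438. Book value $3,800.

$27,190; $21,752; $16,314; $10,876; $5,438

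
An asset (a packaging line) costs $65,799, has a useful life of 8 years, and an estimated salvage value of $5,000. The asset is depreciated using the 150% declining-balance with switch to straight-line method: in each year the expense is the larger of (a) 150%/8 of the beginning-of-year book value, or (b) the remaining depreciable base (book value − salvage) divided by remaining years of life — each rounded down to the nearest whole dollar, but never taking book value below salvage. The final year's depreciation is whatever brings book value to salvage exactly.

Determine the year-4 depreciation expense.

$6,617

Depreciable base = $65,799 − $5,000 = $60,799.
Year 1: DB = ⌊$65,799 × 150%/8⌋ = $12,337; SL = ⌊$60,799/8⌋ = $7,599 → take DB $12,337. Book value $53,462.
Year 2: DB = ⌊$53,462 × 150%/8⌋ = $10,024; SL = ⌊$48,462/7⌋ = $6,923 → take DB $10,024. Book value $43,438.
Year 3: DB = ⌊$43,438 × 150%/8⌋ = $8,144; SL = ⌊$38,438/6⌋ = $6,406 → take DB $8,144. Book value $35,294.
Year 4: DB = ⌊$35,294 × 150%/8⌋ = $6,617; SL = ⌊$30,294/5⌋ = $6,058 → take DB $6,617. Book value $28,677.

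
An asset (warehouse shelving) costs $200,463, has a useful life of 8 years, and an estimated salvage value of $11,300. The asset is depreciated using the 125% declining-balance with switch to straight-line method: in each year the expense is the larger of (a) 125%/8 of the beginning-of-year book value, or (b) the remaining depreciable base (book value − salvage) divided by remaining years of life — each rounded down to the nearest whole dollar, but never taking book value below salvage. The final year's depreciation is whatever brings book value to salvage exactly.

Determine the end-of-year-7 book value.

$33,123

Depreciable base = $200,463 − $11,300 = $189,163.
Year 1: DB = ⌊$200,463 × 125%/8⌋ = $31,322; SL = ⌊$189,163/8⌋ = $23,645 → take DB $31,322. Book value $169,141.
Year 2: DB = ⌊$169,141 × 125%/8⌋ = $26,428; SL = ⌊$157,841/7⌋ = $22,548 → take DB $26,428. Book value $142,713.
Year 3: DB = ⌊$142,713 × 125%/8⌋ = $22,298; SL = ⌊$131,413/6⌋ = $21,902 → take DB $22,298. Book value $120,415.
Year 4: DB = ⌊$120,415 × 125%/8⌋ = $18,814; SL = ⌊$109,115/5⌋ = $21,823 → take SL $21,823. Book value $98,592.
Year 5: DB = ⌊$98,592 × 125%/8⌋ = $15,405; SL = ⌊$87,292/4⌋ = $21,823 → take SL $21,823. Book value $76,769.
Year 6: DB = ⌊$76,769 × 125%/8⌋ = $11,995; SL = ⌊$65,469/3⌋ = $21,823 → take SL $21,823. Book value $54,946.
Year 7: DB = ⌊$54,946 × 125%/8⌋ = $8,585; SL = ⌊$43,646/2⌋ = $21,823 → take SL $21,823. Book value $33,123.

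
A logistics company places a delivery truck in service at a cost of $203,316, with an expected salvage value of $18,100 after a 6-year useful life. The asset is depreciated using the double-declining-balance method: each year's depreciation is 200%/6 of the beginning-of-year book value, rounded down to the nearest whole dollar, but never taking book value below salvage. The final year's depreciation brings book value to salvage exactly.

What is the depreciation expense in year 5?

Depreciable base = $203,316 − $18,100 = $185,216.
Year 1: ⌊$203,316 × 200%/6⌋ = $67,772. Book value $135,544.
Year 2: ⌊$135,544 × 200%/6⌋ = $45,181. Book value $90,363.
Year 3: ⌊$90,363 × 200%/6⌋ = $30,121. Book value $60,242.
Year 4: ⌊$60,242 × 200%/6⌋ = $20,080. Book value $40,162.
Year 5: ⌊$40,162 × 200%/6⌋ = $13,387. Book value $26,775.

$13,387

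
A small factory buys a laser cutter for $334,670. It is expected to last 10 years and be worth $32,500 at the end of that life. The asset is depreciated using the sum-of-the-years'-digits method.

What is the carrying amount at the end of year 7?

Depreciable base = $334,670 − $32,500 = $302,170.
Sum of the years' digits = 10+9+8+7+6+5+4+3+2+1 = 55.
Year 1: $302,170 × 10/55 = $54,940. Book value $279,730.
Year 2: $302,170 × 9/55 = $49,446. Book value $230,284.
Year 3: $302,170 × 8/55 = $43,952. Book value $186,332.
Year 4: $302,170 × 7/55 = $38,458. Book value $147,874.
Year 5: $302,170 × 6/55 = $32,964. Book value $114,910.
Year 6: $302,170 × 5/55 = $27,470. Book value $87,440.
Year 7: $302,170 × 4/55 = $21,976. Book value $65,464.

$65,464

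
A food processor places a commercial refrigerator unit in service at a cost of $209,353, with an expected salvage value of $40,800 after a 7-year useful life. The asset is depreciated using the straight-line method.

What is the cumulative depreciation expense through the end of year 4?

Depreciable base = $209,353 − $40,800 = $168,553.
Annual expense = $168,553 / 7 = $24,079.
End of year 1: book value $185,274.
End of year 2: book value $161,195.
End of year 3: book value $137,116.
End of year 4: book value $113,037.
Accumulated through year 4 = $209,353 − $113,037 = $96,316.

$96,316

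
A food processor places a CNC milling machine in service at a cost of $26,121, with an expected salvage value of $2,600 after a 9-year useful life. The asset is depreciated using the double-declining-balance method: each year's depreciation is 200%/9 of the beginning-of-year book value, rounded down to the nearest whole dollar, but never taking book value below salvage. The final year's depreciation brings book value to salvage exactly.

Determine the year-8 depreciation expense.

Depreciable base = $26,121 − $2,600 = $23,521.
Year 1: ⌊$26,121 × 200%/9⌋ = $5,804. Book value $20,317.
Year 2: ⌊$20,317 × 200%/9⌋ = $4,514. Book value $15,803.
Year 3: ⌊$15,803 × 200%/9⌋ = $3,511. Book value $12,292.
Year 4: ⌊$12,292 × 200%/9⌋ = $2,731. Book value $9,561.
Year 5: ⌊$9,561 × 200%/9⌋ = $2,124. Book value $7,437.
Year 6: ⌊$7,437 × 200%/9⌋ = $1,652. Book value $5,785.
Year 7: ⌊$5,785 × 200%/9⌋ = $1,285. Book value $4,500.
Year 8: ⌊$4,500 × 200%/9⌋ = $1,000. Book value $3,500.

$1,000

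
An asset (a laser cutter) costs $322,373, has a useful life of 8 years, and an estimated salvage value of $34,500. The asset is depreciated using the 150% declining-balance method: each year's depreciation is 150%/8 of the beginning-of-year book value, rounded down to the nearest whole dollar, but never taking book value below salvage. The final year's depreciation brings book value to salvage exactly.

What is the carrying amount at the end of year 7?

$75,359

Depreciable base = $322,373 − $34,500 = $287,873.
Year 1: ⌊$322,373 × 150%/8⌋ = $60,444. Book value $261,929.
Year 2: ⌊$261,929 × 150%/8⌋ = $49,111. Book value $212,818.
Year 3: ⌊$212,818 × 150%/8⌋ = $39,903. Book value $172,915.
Year 4: ⌊$172,915 × 150%/8⌋ = $32,421. Book value $140,494.
Year 5: ⌊$140,494 × 150%/8⌋ = $26,342. Book value $114,152.
Year 6: ⌊$114,152 × 150%/8⌋ = $21,403. Book value $92,749.
Year 7: ⌊$92,749 × 150%/8⌋ = $17,390. Book value $75,359.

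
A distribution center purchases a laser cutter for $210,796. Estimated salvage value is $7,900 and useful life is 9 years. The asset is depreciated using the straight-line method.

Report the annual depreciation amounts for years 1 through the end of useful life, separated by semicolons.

Depreciable base = $210,796 − $7,900 = $202,896.
Annual expense = $202,896 / 9 = $22,544.
End of year 1: book value $188,252.
End of year 2: book value $165,708.
End of year 3: book value $143,164.
End of year 4: book value $120,620.
End of year 5: book value $98,076.
End of year 6: book value $75,532.
End of year 7: book value $52,988.
End of year 8: book value $30,444.
End of year 9: book value $7,900.

$22,544; $22,544; $22,544; $22,544; $22,544; $22,544; $22,544; $22,544; $22,544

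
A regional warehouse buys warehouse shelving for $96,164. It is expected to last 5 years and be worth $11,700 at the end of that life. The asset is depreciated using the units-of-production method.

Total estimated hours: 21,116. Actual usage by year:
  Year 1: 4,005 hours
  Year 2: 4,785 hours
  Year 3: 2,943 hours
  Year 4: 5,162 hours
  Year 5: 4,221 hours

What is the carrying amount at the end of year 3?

Depreciable base = $96,164 − $11,700 = $84,464.
Rate = $84,464 / 21,116 hours = $4 per hour.
Year 1: 4,005 × $4 = $16,020. Book value $80,144.
Year 2: 4,785 × $4 = $19,140. Book value $61,004.
Year 3: 2,943 × $4 = $11,772. Book value $49,232.

$49,232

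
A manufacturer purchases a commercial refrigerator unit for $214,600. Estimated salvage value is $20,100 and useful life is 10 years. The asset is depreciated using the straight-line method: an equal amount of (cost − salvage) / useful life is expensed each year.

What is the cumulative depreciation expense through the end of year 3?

$58,350

Depreciable base = $214,600 − $20,100 = $194,500.
Annual expense = $194,500 / 10 = $19,450.
End of year 1: book value $195,150.
End of year 2: book value $175,700.
End of year 3: book value $156,250.
Accumulated through year 3 = $214,600 − $156,250 = $58,350.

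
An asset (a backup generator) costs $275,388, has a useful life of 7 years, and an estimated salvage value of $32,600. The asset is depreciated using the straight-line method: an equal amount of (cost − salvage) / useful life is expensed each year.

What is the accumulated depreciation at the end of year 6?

Depreciable base = $275,388 − $32,600 = $242,788.
Annual expense = $242,788 / 7 = $34,684.
End of year 1: book value $240,704.
End of year 2: book value $206,020.
End of year 3: book value $171,336.
End of year 4: book value $136,652.
End of year 5: book value $101,968.
End of year 6: book value $67,284.
Accumulated through year 6 = $275,388 − $67,284 = $208,104.

$208,104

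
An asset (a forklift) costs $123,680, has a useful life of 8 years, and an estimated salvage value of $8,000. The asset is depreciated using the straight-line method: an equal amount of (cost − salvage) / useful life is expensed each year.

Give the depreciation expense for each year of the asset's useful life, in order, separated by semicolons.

Depreciable base = $123,680 − $8,000 = $115,680.
Annual expense = $115,680 / 8 = $14,460.
End of year 1: book value $109,220.
End of year 2: book value $94,760.
End of year 3: book value $80,300.
End of year 4: book value $65,840.
End of year 5: book value $51,380.
End of year 6: book value $36,920.
End of year 7: book value $22,460.
End of year 8: book value $8,000.

$14,460; $14,460; $14,460; $14,460; $14,460; $14,460; $14,460; $14,460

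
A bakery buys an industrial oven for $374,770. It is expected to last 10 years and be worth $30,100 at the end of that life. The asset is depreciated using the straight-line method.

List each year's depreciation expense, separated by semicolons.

Depreciable base = $374,770 − $30,100 = $344,670.
Annual expense = $344,670 / 10 = $34,467.
End of year 1: book value $340,303.
End of year 2: book value $305,836.
End of year 3: book value $271,369.
End of year 4: book value $236,902.
End of year 5: book value $202,435.
End of year 6: book value $167,968.
End of year 7: book value $133,501.
End of year 8: book value $99,034.
End of year 9: book value $64,567.
End of year 10: book value $30,100.

$34,467; $34,467; $34,467; $34,467; $34,467; $34,467; $34,467; $34,467; $34,467; $34,467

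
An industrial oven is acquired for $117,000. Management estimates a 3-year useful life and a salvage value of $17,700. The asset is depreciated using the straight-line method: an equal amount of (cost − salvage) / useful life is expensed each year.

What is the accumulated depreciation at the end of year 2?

Depreciable base = $117,000 − $17,700 = $99,300.
Annual expense = $99,300 / 3 = $33,100.
End of year 1: book value $83,900.
End of year 2: book value $50,800.
Accumulated through year 2 = $117,000 − $50,800 = $66,200.

$66,200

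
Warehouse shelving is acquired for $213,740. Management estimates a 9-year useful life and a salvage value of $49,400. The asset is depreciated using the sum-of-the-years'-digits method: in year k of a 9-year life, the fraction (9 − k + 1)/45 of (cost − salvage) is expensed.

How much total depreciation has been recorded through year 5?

Depreciable base = $213,740 − $49,400 = $164,340.
Sum of the years' digits = 9+8+7+6+5+4+3+2+1 = 45.
Year 1: $164,340 × 9/45 = $32,868. Book value $180,872.
Year 2: $164,340 × 8/45 = $29,216. Book value $151,656.
Year 3: $164,340 × 7/45 = $25,564. Book value $126,092.
Year 4: $164,340 × 6/45 = $21,912. Book value $104,180.
Year 5: $164,340 × 5/45 = $18,260. Book value $85,920.
Accumulated through year 5 = $213,740 − $85,920 = $127,820.

$127,820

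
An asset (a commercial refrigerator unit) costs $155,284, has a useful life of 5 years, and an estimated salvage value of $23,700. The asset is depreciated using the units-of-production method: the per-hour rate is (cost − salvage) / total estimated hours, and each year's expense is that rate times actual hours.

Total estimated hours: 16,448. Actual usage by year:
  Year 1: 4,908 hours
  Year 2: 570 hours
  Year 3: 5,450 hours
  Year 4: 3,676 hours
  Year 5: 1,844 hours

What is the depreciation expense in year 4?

Depreciable base = $155,284 − $23,700 = $131,584.
Rate = $131,584 / 16,448 hours = $8 per hour.
Year 1: 4,908 × $8 = $39,264. Book value $116,020.
Year 2: 570 × $8 = $4,560. Book value $111,460.
Year 3: 5,450 × $8 = $43,600. Book value $67,860.
Year 4: 3,676 × $8 = $29,408. Book value $38,452.

$29,408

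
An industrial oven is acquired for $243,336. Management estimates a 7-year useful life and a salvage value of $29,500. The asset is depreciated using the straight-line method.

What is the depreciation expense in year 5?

$30,548

Depreciable base = $243,336 − $29,500 = $213,836.
Annual expense = $213,836 / 7 = $30,548.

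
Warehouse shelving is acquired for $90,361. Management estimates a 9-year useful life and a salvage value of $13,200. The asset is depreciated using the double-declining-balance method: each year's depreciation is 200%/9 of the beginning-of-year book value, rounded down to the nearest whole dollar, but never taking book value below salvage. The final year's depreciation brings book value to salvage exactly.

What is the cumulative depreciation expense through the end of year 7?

$74,801

Depreciable base = $90,361 − $13,200 = $77,161.
Year 1: ⌊$90,361 × 200%/9⌋ = $20,080. Book value $70,281.
Year 2: ⌊$70,281 × 200%/9⌋ = $15,618. Book value $54,663.
Year 3: ⌊$54,663 × 200%/9⌋ = $12,147. Book value $42,516.
Year 4: ⌊$42,516 × 200%/9⌋ = $9,448. Book value $33,068.
Year 5: ⌊$33,068 × 200%/9⌋ = $7,348. Book value $25,720.
Year 6: ⌊$25,720 × 200%/9⌋ = $5,715. Book value $20,005.
Year 7: ⌊$20,005 × 200%/9⌋ = $4,445. Book value $15,560.
Accumulated through year 7 = $90,361 − $15,560 = $74,801.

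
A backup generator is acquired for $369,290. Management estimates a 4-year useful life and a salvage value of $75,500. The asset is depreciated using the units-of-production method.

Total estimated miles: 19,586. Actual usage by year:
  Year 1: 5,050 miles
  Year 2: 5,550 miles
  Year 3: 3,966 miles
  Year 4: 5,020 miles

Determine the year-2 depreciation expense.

$83,250

Depreciable base = $369,290 − $75,500 = $293,790.
Rate = $293,790 / 19,586 miles = $15 per mile.
Year 1: 5,050 × $15 = $75,750. Book value $293,540.
Year 2: 5,550 × $15 = $83,250. Book value $210,290.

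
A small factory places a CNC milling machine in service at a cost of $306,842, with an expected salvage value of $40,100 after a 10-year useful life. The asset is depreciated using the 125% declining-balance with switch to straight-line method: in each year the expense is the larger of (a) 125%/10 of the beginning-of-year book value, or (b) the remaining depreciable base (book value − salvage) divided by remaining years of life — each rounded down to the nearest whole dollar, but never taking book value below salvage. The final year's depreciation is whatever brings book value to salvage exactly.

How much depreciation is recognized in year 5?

Depreciable base = $306,842 − $40,100 = $266,742.
Year 1: DB = ⌊$306,842 × 125%/10⌋ = $38,355; SL = ⌊$266,742/10⌋ = $26,674 → take DB $38,355. Book value $268,487.
Year 2: DB = ⌊$268,487 × 125%/10⌋ = $33,560; SL = ⌊$228,387/9⌋ = $25,376 → take DB $33,560. Book value $234,927.
Year 3: DB = ⌊$234,927 × 125%/10⌋ = $29,365; SL = ⌊$194,827/8⌋ = $24,353 → take DB $29,365. Book value $205,562.
Year 4: DB = ⌊$205,562 × 125%/10⌋ = $25,695; SL = ⌊$165,462/7⌋ = $23,637 → take DB $25,695. Book value $179,867.
Year 5: DB = ⌊$179,867 × 125%/10⌋ = $22,483; SL = ⌊$139,767/6⌋ = $23,294 → take SL $23,294. Book value $156,573.

$23,294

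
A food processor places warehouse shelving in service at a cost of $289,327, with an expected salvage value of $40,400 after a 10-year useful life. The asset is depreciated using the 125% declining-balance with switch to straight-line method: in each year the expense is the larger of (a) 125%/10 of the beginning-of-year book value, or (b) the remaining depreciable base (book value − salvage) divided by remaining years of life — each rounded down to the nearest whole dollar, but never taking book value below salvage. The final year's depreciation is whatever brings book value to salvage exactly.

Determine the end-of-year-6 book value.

$126,534

Depreciable base = $289,327 − $40,400 = $248,927.
Year 1: DB = ⌊$289,327 × 125%/10⌋ = $36,165; SL = ⌊$248,927/10⌋ = $24,892 → take DB $36,165. Book value $253,162.
Year 2: DB = ⌊$253,162 × 125%/10⌋ = $31,645; SL = ⌊$212,762/9⌋ = $23,640 → take DB $31,645. Book value $221,517.
Year 3: DB = ⌊$221,517 × 125%/10⌋ = $27,689; SL = ⌊$181,117/8⌋ = $22,639 → take DB $27,689. Book value $193,828.
Year 4: DB = ⌊$193,828 × 125%/10⌋ = $24,228; SL = ⌊$153,428/7⌋ = $21,918 → take DB $24,228. Book value $169,600.
Year 5: DB = ⌊$169,600 × 125%/10⌋ = $21,200; SL = ⌊$129,200/6⌋ = $21,533 → take SL $21,533. Book value $148,067.
Year 6: DB = ⌊$148,067 × 125%/10⌋ = $18,508; SL = ⌊$107,667/5⌋ = $21,533 → take SL $21,533. Book value $126,534.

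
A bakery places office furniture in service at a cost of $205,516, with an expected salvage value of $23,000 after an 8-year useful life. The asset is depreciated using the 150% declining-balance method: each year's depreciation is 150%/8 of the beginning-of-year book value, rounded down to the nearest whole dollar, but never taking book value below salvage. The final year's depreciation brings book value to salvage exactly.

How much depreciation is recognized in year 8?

$25,043

Depreciable base = $205,516 − $23,000 = $182,516.
Year 1: ⌊$205,516 × 150%/8⌋ = $38,534. Book value $166,982.
Year 2: ⌊$166,982 × 150%/8⌋ = $31,309. Book value $135,673.
Year 3: ⌊$135,673 × 150%/8⌋ = $25,438. Book value $110,235.
Year 4: ⌊$110,235 × 150%/8⌋ = $20,669. Book value $89,566.
Year 5: ⌊$89,566 × 150%/8⌋ = $16,793. Book value $72,773.
Year 6: ⌊$72,773 × 150%/8⌋ = $13,644. Book value $59,129.
Year 7: ⌊$59,129 × 150%/8⌋ = $11,086. Book value $48,043.
Year 8 (final): $48,043 − $23,000 = $25,043. Book value $23,000.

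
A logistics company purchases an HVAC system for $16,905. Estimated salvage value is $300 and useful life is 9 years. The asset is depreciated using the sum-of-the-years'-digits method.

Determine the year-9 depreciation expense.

$369

Depreciable base = $16,905 − $300 = $16,605.
Sum of the years' digits = 9+8+7+6+5+4+3+2+1 = 45.
Year 1: $16,605 × 9/45 = $3,321. Book value $13,584.
Year 2: $16,605 × 8/45 = $2,952. Book value $10,632.
Year 3: $16,605 × 7/45 = $2,583. Book value $8,049.
Year 4: $16,605 × 6/45 = $2,214. Book value $5,835.
Year 5: $16,605 × 5/45 = $1,845. Book value $3,990.
Year 6: $16,605 × 4/45 = $1,476. Book value $2,514.
Year 7: $16,605 × 3/45 = $1,107. Book value $1,407.
Year 8: $16,605 × 2/45 = $738. Book value $669.
Year 9: $16,605 × 1/45 = $369. Book value $300.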